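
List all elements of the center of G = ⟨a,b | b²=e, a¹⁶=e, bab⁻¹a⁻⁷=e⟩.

An element z ∈ Z(G) iff z commutes with every generator.
For example a⁸ is central: (a⁸)·a = a⁹ = a·(a⁸); (a⁸)·b = a⁸b = b·(a⁸).
Whereas a ∉ Z(G) since a·b = ab ≠ a⁷b = b·a.
Checking each of the 32 elements this way gives Z(G) = {e, a⁸}, of order 2.

Answer: {e, a⁸}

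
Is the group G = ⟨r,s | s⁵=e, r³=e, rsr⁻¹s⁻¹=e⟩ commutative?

Each pair of generators commutes: r·s = rs = s·r. Since the generators pairwise commute, every element of G commutes with every other, so G is abelian.

Answer: Yes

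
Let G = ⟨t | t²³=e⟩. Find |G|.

G is generated by a single element, so G is cyclic. The relator gives t²³ = e and no smaller power is forced to be e, so the 23 powers {e, t, t², t³, t⁴, t⁵, t⁶, t⁷, t⁸, t⁹, t²², t²¹, t²⁰, t¹², t¹³, t¹¹, t¹⁰, t¹⁴, t¹⁵, t¹⁶, t¹⁷, t¹⁸, t¹⁹} are distinct. Hence |G| = 23.

Answer: 23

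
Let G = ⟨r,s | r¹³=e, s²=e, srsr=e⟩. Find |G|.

Enumerate words in the generators, reducing via the relations: the distinct elements are
  {e, r, s, rs, r², r³, r⁴, r⁵, r⁶, r⁷, r⁸, r⁹, r²s, r³s, r¹², r¹¹, r¹⁰, r⁴s, r⁵s, r⁶s, r⁷s, r⁸s, r⁹s, r¹²s, r¹¹s, r¹⁰s}.
No further products give new elements, so |G| = 26.

Answer: 26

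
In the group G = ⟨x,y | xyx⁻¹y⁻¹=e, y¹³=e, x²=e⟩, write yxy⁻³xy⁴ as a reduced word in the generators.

Multiply left to right, reducing at each step:
  y · x = xy
  (xy) · y⁻³ = xy¹¹
  (xy¹¹) · x = y¹¹
  (y¹¹) · y⁴ = y²

Answer: y²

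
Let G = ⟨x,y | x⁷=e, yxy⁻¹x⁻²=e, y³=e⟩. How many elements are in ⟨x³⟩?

|⟨x³⟩| equals the order of x³. Compute successive powers until reaching e:
  (x³)¹ = x³, (x³)² = x⁶, (x³)³ = x², (x³)⁴ = x⁵, (x³)⁵ = x, (x³)⁶ = x⁴, (x³)⁷ = e.
The smallest positive k with (x³)ᵏ = e is 7, so |⟨x³⟩| = 7.

Answer: 7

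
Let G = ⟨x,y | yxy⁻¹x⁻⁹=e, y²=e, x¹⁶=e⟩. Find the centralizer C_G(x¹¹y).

⟨x¹¹y⟩ ⊆ C_G(x¹¹y) since powers of x¹¹y commute with x¹¹y; so |C_G(x¹¹y)| ≥ |⟨x¹¹y⟩| = 16.
By orbit–stabilizer, |C_G(x¹¹y)| = |G| / |conj. class of x¹¹y| = 32 / 2 = 16.
The 16 elements commuting with x¹¹y are {e, x², x⁴, x⁶, x⁸, x¹⁰, x¹², x¹⁴, x⁹y, xy, x¹¹y, x³y, x¹³y, x⁵y, x¹⁵y, x⁷y}.

Answer: {e, x², x⁴, x⁶, x⁸, x¹⁰, x¹², x¹⁴, x⁹y, xy, x¹¹y, x³y, x¹³y, x⁵y, x¹⁵y, x⁷y}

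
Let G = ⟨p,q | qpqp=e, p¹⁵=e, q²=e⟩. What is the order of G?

Enumerate words in the generators, reducing via the relations: the distinct elements are
  {e, p, q, pq, p², p³, p⁴, p⁵, p⁶, p⁷, p⁸, p⁹, p²q, p³q, p¹², p¹³, p¹¹, p¹⁰, p¹⁴, p⁴q, p⁵q, p⁶q, p⁷q, p⁸q, p⁹q, p¹²q, p¹³q, p¹¹q, p¹⁰q, p¹⁴q}.
No further products give new elements, so |G| = 30.

Answer: 30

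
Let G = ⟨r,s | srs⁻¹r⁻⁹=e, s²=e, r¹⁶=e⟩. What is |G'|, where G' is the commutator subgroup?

G' = [G, G] is generated by all commutators. The generator-pair commutators are: [r, s] = r⁸.
The subgroup they normally generate is {e, r⁸}, of order 2.
Check: |G/G'| = 32/2 = 16 is the order of the abelianisation.

Answer: 2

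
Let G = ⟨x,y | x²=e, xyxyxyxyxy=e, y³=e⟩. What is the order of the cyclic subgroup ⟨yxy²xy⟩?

|⟨yxy²xy⟩| equals the order of yxy²xy. Compute successive powers until reaching e:
  (yxy²xy)¹ = yxy²xy, (yxy²xy)² = y²xy², (yxy²xy)³ = yxy, (yxy²xy)⁴ = y²xyxy², (yxy²xy)⁵ = e.
The smallest positive k with (yxy²xy)ᵏ = e is 5, so |⟨yxy²xy⟩| = 5.

Answer: 5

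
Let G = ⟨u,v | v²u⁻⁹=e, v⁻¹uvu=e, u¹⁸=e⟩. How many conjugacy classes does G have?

The conjugacy classes (representative and size) are:
  [e] (size 1), [u¹⁷] (size 2), [u¹⁶] (size 2), [u³] (size 2), [u¹⁴] (size 2), [u¹³] (size 2), [u¹²] (size 2), [u¹¹] (size 2), [u¹⁰] (size 2), [u⁹] (size 1), [u⁸v] (size 9), [uv] (size 9).
Class equation: 1 + 2 + 2 + 2 + 2 + 2 + 2 + 2 + 2 + 1 + 9 + 9 = 36 = |G|. So G has 12 conjugacy classes.

Answer: 12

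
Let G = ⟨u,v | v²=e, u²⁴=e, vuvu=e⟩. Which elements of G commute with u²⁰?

⟨u²⁰⟩ ⊆ C_G(u²⁰) since powers of u²⁰ commute with u²⁰; so |C_G(u²⁰)| ≥ |⟨u²⁰⟩| = 6.
By orbit–stabilizer, |C_G(u²⁰)| = |G| / |conj. class of u²⁰| = 48 / 2 = 24.
The 24 elements commuting with u²⁰ are {e, u, u², u³, u⁴, u⁵, u⁶, u⁷, u⁸, u⁹, u¹⁰, u¹¹, u¹², u¹³, u¹⁴, u¹⁵, u¹⁶, u¹⁷, u¹⁸, u¹⁹, u²⁰, u²¹, u²², u²³}.

Answer: {e, u, u², u³, u⁴, u⁵, u⁶, u⁷, u⁸, u⁹, u¹⁰, u¹¹, u¹², u¹³, u¹⁴, u¹⁵, u¹⁶, u¹⁷, u¹⁸, u¹⁹, u²⁰, u²¹, u²², u²³}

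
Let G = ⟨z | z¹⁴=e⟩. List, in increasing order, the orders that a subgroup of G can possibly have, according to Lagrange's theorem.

|G| = 14 = 2 · 7. By Lagrange's theorem the order of any subgroup divides 14; the divisors of 14 are 1, 2, 7, 14.

Answer: 1, 2, 7, 14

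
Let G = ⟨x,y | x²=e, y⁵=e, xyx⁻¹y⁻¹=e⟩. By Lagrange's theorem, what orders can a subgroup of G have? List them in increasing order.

|G| = 10 = 2 · 5. By Lagrange's theorem the order of any subgroup divides 10; the divisors of 10 are 1, 2, 5, 10.

Answer: 1, 2, 5, 10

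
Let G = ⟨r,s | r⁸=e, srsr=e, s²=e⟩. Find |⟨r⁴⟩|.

|⟨r⁴⟩| equals the order of r⁴. Compute successive powers until reaching e:
  (r⁴)¹ = r⁴, (r⁴)² = e.
The smallest positive k with (r⁴)ᵏ = e is 2, so |⟨r⁴⟩| = 2.

Answer: 2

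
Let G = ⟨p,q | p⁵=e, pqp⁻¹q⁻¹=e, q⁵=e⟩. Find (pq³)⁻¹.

The order of (pq³) is 5 (smallest k with (pq³)ᵏ = e), so (pq³)⁻¹ = (pq³)⁴ = p⁴q².
Check: (pq³) · (p⁴q²) → (pq³) · p⁴ = q³;   (q³) · q² = e, giving e as required.

Answer: p⁴q²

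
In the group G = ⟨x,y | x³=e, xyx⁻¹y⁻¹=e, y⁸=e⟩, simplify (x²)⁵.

Compute successive powers of (x²), reducing at each step:
  (x²)²: (x²) · x² = x
  (x²)³: x · x² = e
  (x²)⁴: e · x² = x²
  (x²)⁵: (x²) · x² = x

Answer: x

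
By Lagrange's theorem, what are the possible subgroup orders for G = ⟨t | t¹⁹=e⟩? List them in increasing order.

|G| = 19 = 19. By Lagrange's theorem the order of any subgroup divides 19; the divisors of 19 are 1, 19.

Answer: 1, 19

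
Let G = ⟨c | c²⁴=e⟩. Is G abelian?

G has a single generator, so G is cyclic and hence abelian.

Answer: Yes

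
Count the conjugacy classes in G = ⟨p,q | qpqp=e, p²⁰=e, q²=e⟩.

The conjugacy classes (representative and size) are:
  [e] (size 1), [p] (size 2), [p¹⁸] (size 2), [p³] (size 2), [p⁴] (size 2), [p¹⁵] (size 2), [p¹⁴] (size 2), [p⁷] (size 2), [p¹²] (size 2), [p¹¹] (size 2), [p¹⁰] (size 1), [p¹⁸q] (size 10), [p⁵q] (size 10).
Class equation: 1 + 2 + 2 + 2 + 2 + 2 + 2 + 2 + 2 + 2 + 1 + 10 + 10 = 40 = |G|. So G has 13 conjugacy classes.

Answer: 13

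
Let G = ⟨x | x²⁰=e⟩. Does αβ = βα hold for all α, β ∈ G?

G has a single generator, so G is cyclic and hence abelian.

Answer: Yes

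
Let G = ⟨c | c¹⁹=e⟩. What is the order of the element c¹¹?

Compute successive powers until reaching e:
  (c¹¹)¹ = c¹¹, (c¹¹)² = c³, (c¹¹)³ = c¹⁴, (c¹¹)⁴ = c⁶, (c¹¹)⁵ = c¹⁷, (c¹¹)⁶ = c⁹, (c¹¹)⁷ = c, (c¹¹)⁸ = c¹², (c¹¹)⁹ = c⁴, (c¹¹)¹⁰ = c¹⁵, (c¹¹)¹¹ = c⁷, (c¹¹)¹² = c¹⁸, (c¹¹)¹³ = c¹⁰, (c¹¹)¹⁴ = c², (c¹¹)¹⁵ = c¹³, (c¹¹)¹⁶ = c⁵, (c¹¹)¹⁷ = c¹⁶, (c¹¹)¹⁸ = c⁸, (c¹¹)¹⁹ = e.
The smallest positive k with (c¹¹)ᵏ = e is 19.

Answer: 19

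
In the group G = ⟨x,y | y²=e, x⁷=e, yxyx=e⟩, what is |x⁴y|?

Compute successive powers until reaching e:
  (x⁴y)¹ = x⁴y, (x⁴y)² = e.
The smallest positive k with (x⁴y)ᵏ = e is 2.

Answer: 2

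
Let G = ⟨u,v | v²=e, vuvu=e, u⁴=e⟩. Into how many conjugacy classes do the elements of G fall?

The conjugacy classes (representative and size) are:
  [e] (size 1), [u] (size 2), [u²] (size 1), [u²v] (size 2), [u³v] (size 2).
Class equation: 1 + 2 + 1 + 2 + 2 = 8 = |G|. So G has 5 conjugacy classes.

Answer: 5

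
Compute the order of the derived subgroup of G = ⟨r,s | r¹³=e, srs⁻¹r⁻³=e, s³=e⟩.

G' = [G, G] is generated by all commutators. The generator-pair commutators are: [r, s] = r¹¹.
The subgroup they normally generate is {e, r, r², r³, r⁴, r⁵, r⁶, r⁷, r⁸, r⁹, r¹⁰, r¹¹, r¹²}, of order 13.
Check: |G/G'| = 39/13 = 3 is the order of the abelianisation.

Answer: 13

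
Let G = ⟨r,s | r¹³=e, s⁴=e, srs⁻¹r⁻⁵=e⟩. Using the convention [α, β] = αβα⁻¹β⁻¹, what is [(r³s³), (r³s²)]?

[(r³s³), (r³s²)] = (r³s³)·(r³s²)·(r³s³)⁻¹·(r³s²)⁻¹.
  (r³s³) · (r³s²) = rs
  (rs) · (r¹¹s) = r⁴s²
  (r⁴s²) · (r³s²) = r

Answer: r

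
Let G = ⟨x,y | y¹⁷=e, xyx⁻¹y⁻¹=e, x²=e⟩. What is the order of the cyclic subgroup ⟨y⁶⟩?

|⟨y⁶⟩| equals the order of y⁶. Compute successive powers until reaching e:
  (y⁶)¹ = y⁶, (y⁶)² = y¹², (y⁶)³ = y, (y⁶)⁴ = y⁷, (y⁶)⁵ = y¹³, (y⁶)⁶ = y², (y⁶)⁷ = y⁸, (y⁶)⁸ = y¹⁴, (y⁶)⁹ = y³, (y⁶)¹⁰ = y⁹, (y⁶)¹¹ = y¹⁵, (y⁶)¹² = y⁴, (y⁶)¹³ = y¹⁰, (y⁶)¹⁴ = y¹⁶, (y⁶)¹⁵ = y⁵, (y⁶)¹⁶ = y¹¹, (y⁶)¹⁷ = e.
The smallest positive k with (y⁶)ᵏ = e is 17, so |⟨y⁶⟩| = 17.

Answer: 17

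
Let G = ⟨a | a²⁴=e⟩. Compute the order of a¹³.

Compute successive powers until reaching e:
  (a¹³)¹ = a¹³, (a¹³)² = a², (a¹³)³ = a¹⁵, (a¹³)⁴ = a⁴, (a¹³)⁵ = a¹⁷, (a¹³)⁶ = a⁶, (a¹³)⁷ = a¹⁹, (a¹³)⁸ = a⁸, (a¹³)⁹ = a²¹, (a¹³)¹⁰ = a¹⁰, (a¹³)¹¹ = a²³, (a¹³)¹² = a¹², (a¹³)¹³ = a, (a¹³)¹⁴ = a¹⁴, (a¹³)¹⁵ = a³, (a¹³)¹⁶ = a¹⁶, (a¹³)¹⁷ = a⁵, (a¹³)¹⁸ = a¹⁸, (a¹³)¹⁹ = a⁷, (a¹³)²⁰ = a²⁰, (a¹³)²¹ = a⁹, (a¹³)²² = a²², (a¹³)²³ = a¹¹, (a¹³)²⁴ = e.
The smallest positive k with (a¹³)ᵏ = e is 24.

Answer: 24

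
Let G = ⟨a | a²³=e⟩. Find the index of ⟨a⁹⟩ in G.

First find ord(a⁹) by computing successive powers:
  (a⁹)¹ = a⁹, (a⁹)² = a¹⁸, (a⁹)³ = a⁴, (a⁹)⁴ = a¹³, (a⁹)⁵ = a²², (a⁹)⁶ = a⁸, (a⁹)⁷ = a¹⁷, (a⁹)⁸ = a³, (a⁹)⁹ = a¹², (a⁹)¹⁰ = a²¹, (a⁹)¹¹ = a⁷, (a⁹)¹² = a¹⁶, (a⁹)¹³ = a², (a⁹)¹⁴ = a¹¹, (a⁹)¹⁵ = a²⁰, (a⁹)¹⁶ = a⁶, (a⁹)¹⁷ = a¹⁵, (a⁹)¹⁸ = a, (a⁹)¹⁹ = a¹⁰, (a⁹)²⁰ = a¹⁹, (a⁹)²¹ = a⁵, (a⁹)²² = a¹⁴, (a⁹)²³ = e.
So |⟨a⁹⟩| = ord(a⁹) = 23. With |G| = 23, by Lagrange [G : ⟨a⁹⟩] = 23/23 = 1.

Answer: 1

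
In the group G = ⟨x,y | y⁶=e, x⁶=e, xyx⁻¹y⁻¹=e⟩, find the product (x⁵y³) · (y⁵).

Compute (x⁵y³) · (y⁵) by multiplying left to right and reducing via the relations at each step:
  (x⁵y³) · y⁵ = x⁵y²

Answer: x⁵y²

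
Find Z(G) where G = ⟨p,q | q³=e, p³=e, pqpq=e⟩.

An element z ∈ Z(G) iff z commutes with every generator.
For example e is central: e·p = p = p·e; e·q = q = q·e.
Whereas p ∉ Z(G) since p·q = pq ≠ p²q² = q·p.
Checking each of the 12 elements this way gives Z(G) = {e}, of order 1.

Answer: {e}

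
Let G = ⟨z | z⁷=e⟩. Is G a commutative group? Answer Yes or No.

G has a single generator, so G is cyclic and hence abelian.

Answer: Yes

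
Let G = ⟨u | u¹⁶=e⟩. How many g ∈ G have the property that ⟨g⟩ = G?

G is cyclic of order 16. An element generates G iff its order is 16, and a cyclic group of order 16 has exactly φ(16) = 8 such elements.

Answer: 8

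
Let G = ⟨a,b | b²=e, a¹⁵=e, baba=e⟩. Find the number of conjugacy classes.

The conjugacy classes (representative and size) are:
  [e] (size 1), [a¹⁴] (size 2), [a²] (size 2), [a³] (size 2), [a⁴] (size 2), [a¹⁰] (size 2), [a⁹] (size 2), [a⁷] (size 2), [a¹³b] (size 15).
Class equation: 1 + 2 + 2 + 2 + 2 + 2 + 2 + 2 + 15 = 30 = |G|. So G has 9 conjugacy classes.

Answer: 9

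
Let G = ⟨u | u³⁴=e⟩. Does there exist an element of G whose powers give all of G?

|G| = 34. The element u has order 34 (its powers give 34 distinct elements), so ⟨u⟩ = G and G is cyclic.

Answer: Yes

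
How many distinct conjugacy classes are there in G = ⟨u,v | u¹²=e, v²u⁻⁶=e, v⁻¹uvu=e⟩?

The conjugacy classes (representative and size) are:
  [e] (size 1), [u¹¹] (size 2), [u²] (size 2), [u⁹] (size 2), [u⁴] (size 2), [u⁵] (size 2), [u⁶] (size 1), [u²v] (size 6), [uv] (size 6).
Class equation: 1 + 2 + 2 + 2 + 2 + 2 + 1 + 6 + 6 = 24 = |G|. So G has 9 conjugacy classes.

Answer: 9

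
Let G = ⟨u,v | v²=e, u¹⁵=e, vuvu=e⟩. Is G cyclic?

Every cyclic group is abelian. But u·v = uv while v·u = u¹⁴v, so u·v ≠ v·u and G is not abelian. Hence G is not cyclic.

Answer: No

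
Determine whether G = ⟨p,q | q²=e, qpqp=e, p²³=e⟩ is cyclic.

Every cyclic group is abelian. But p·q = pq while q·p = p²²q, so p·q ≠ q·p and G is not abelian. Hence G is not cyclic.

Answer: No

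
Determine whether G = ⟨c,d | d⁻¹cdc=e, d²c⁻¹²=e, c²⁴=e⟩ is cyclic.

Every cyclic group is abelian. But c·d = cd while d·c = c¹¹d⁻¹, so c·d ≠ d·c and G is not abelian. Hence G is not cyclic.

Answer: No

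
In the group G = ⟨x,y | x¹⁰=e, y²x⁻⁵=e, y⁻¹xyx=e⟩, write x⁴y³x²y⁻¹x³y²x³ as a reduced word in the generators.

Multiply left to right, reducing at each step:
  (x⁴) · y³ = x⁴y⁻¹
  (x⁴y⁻¹) · x² = x²y⁻¹
  (x²y⁻¹) · y⁻¹ = x⁷
  (x⁷) · x³ = e
  e · y² = x⁵
  (x⁵) · x³ = x⁸

Answer: x⁸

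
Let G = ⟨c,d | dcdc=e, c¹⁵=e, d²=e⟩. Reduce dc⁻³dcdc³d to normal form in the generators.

Multiply left to right, reducing at each step:
  d · c⁻³ = c³d
  (c³d) · d = c³
  (c³) · c = c⁴
  (c⁴) · d = c⁴d
  (c⁴d) · c³ = cd
  (cd) · d = c

Answer: c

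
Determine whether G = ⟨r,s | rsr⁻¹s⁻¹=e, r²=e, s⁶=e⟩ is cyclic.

|G| = 12, but the maximum element order in G is 6 < 12. No single element generates all of G, so G is not cyclic.

Answer: No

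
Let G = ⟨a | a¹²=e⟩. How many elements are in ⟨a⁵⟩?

|⟨a⁵⟩| equals the order of a⁵. Compute successive powers until reaching e:
  (a⁵)¹ = a⁵, (a⁵)² = a¹⁰, (a⁵)³ = a³, (a⁵)⁴ = a⁸, (a⁵)⁵ = a, (a⁵)⁶ = a⁶, (a⁵)⁷ = a¹¹, (a⁵)⁸ = a⁴, (a⁵)⁹ = a⁹, (a⁵)¹⁰ = a², (a⁵)¹¹ = a⁷, (a⁵)¹² = e.
The smallest positive k with (a⁵)ᵏ = e is 12, so |⟨a⁵⟩| = 12.

Answer: 12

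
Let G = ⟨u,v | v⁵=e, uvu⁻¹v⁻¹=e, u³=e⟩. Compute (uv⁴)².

Compute successive powers of (uv⁴), reducing at each step:
  (uv⁴)²: (uv⁴) · u = u²v⁴;   (u²v⁴) · v⁴ = u²v³

Answer: u²v³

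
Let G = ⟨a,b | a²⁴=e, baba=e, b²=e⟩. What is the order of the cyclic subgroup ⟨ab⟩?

|⟨ab⟩| equals the order of ab. Compute successive powers until reaching e:
  (ab)¹ = ab, (ab)² = e.
The smallest positive k with (ab)ᵏ = e is 2, so |⟨ab⟩| = 2.

Answer: 2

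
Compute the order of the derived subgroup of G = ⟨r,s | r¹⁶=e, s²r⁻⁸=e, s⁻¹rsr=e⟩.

G' = [G, G] is generated by all commutators. The generator-pair commutators are: [r, s] = r².
The subgroup they normally generate is {e, r², r⁴, r⁶, r⁸, r¹⁰, r¹², r¹⁴}, of order 8.
Check: |G/G'| = 32/8 = 4 is the order of the abelianisation.

Answer: 8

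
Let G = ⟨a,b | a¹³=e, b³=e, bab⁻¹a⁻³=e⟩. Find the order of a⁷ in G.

Compute successive powers until reaching e:
  (a⁷)¹ = a⁷, (a⁷)² = a, (a⁷)³ = a⁸, (a⁷)⁴ = a², (a⁷)⁵ = a⁹, (a⁷)⁶ = a³, (a⁷)⁷ = a¹⁰, (a⁷)⁸ = a⁴, (a⁷)⁹ = a¹¹, (a⁷)¹⁰ = a⁵, (a⁷)¹¹ = a¹², (a⁷)¹² = a⁶, (a⁷)¹³ = e.
The smallest positive k with (a⁷)ᵏ = e is 13.

Answer: 13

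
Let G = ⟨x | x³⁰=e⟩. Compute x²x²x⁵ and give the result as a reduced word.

Multiply left to right, reducing at each step:
  (x²) · x² = x⁴
  (x⁴) · x⁵ = x⁹

Answer: x⁹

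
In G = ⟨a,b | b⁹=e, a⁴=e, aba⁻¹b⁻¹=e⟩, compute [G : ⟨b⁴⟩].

First find ord(b⁴) by computing successive powers:
  (b⁴)¹ = b⁴, (b⁴)² = b⁸, (b⁴)³ = b³, (b⁴)⁴ = b⁷, (b⁴)⁵ = b², (b⁴)⁶ = b⁶, (b⁴)⁷ = b, (b⁴)⁸ = b⁵, (b⁴)⁹ = e.
So |⟨b⁴⟩| = ord(b⁴) = 9. With |G| = 36, by Lagrange [G : ⟨b⁴⟩] = 36/9 = 4.

Answer: 4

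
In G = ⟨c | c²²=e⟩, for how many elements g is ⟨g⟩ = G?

G is cyclic of order 22. An element generates G iff its order is 22, and a cyclic group of order 22 has exactly φ(22) = 10 such elements.

Answer: 10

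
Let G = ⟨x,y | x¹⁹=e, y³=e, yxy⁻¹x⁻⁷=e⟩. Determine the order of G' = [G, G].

G' = [G, G] is generated by all commutators. The generator-pair commutators are: [x, y] = x¹³.
The subgroup they normally generate is {e, x, x², x³, x⁴, x⁵, x⁶, x⁷, x⁸, x⁹, x¹⁰, x¹¹, x¹², x¹³, x¹⁴, x¹⁵, x¹⁶, x¹⁷, x¹⁸}, of order 19.
Check: |G/G'| = 57/19 = 3 is the order of the abelianisation.

Answer: 19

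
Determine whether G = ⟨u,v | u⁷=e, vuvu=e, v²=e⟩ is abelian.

u·v = uv but v·u = u⁶v, so u·v ≠ v·u and G is not abelian.

Answer: No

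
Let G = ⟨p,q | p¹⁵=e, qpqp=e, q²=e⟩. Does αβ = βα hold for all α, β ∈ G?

p·q = pq but q·p = p¹⁴q, so p·q ≠ q·p and G is not abelian.

Answer: No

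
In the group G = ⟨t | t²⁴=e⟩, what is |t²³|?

Compute successive powers until reaching e:
  (t²³)¹ = t²³, (t²³)² = t²², (t²³)³ = t²¹, (t²³)⁴ = t²⁰, (t²³)⁵ = t¹⁹, (t²³)⁶ = t¹⁸, (t²³)⁷ = t¹⁷, (t²³)⁸ = t¹⁶, (t²³)⁹ = t¹⁵, (t²³)¹⁰ = t¹⁴, (t²³)¹¹ = t¹³, (t²³)¹² = t¹², (t²³)¹³ = t¹¹, (t²³)¹⁴ = t¹⁰, (t²³)¹⁵ = t⁹, (t²³)¹⁶ = t⁸, (t²³)¹⁷ = t⁷, (t²³)¹⁸ = t⁶, (t²³)¹⁹ = t⁵, (t²³)²⁰ = t⁴, (t²³)²¹ = t³, (t²³)²² = t², (t²³)²³ = t, (t²³)²⁴ = e.
The smallest positive k with (t²³)ᵏ = e is 24.

Answer: 24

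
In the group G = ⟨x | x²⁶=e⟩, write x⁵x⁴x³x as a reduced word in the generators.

Multiply left to right, reducing at each step:
  (x⁵) · x⁴ = x⁹
  (x⁹) · x³ = x¹²
  (x¹²) · x = x¹³

Answer: x¹³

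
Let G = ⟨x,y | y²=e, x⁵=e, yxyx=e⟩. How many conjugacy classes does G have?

The conjugacy classes (representative and size) are:
  [e] (size 1), [x] (size 2), [x²] (size 2), [y] (size 5).
Class equation: 1 + 2 + 2 + 5 = 10 = |G|. So G has 4 conjugacy classes.

Answer: 4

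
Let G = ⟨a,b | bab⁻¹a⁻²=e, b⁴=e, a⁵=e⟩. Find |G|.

Enumerate words in the generators, reducing via the relations: the distinct elements are
  {a, b, e, ab, a², a³, a⁴, b², b³, ab², ab³, a²b, a³b, a⁴b, a²b², a²b³, a³b², a³b³, a⁴b², a⁴b³}.
No further products give new elements, so |G| = 20.

Answer: 20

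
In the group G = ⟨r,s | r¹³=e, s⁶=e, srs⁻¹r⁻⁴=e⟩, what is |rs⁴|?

Compute successive powers until reaching e:
  (rs⁴)¹ = rs⁴, (rs⁴)² = r¹⁰s², (rs⁴)³ = e.
The smallest positive k with (rs⁴)ᵏ = e is 3.

Answer: 3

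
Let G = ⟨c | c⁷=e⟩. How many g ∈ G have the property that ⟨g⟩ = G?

G is cyclic of order 7. An element generates G iff its order is 7, and a cyclic group of order 7 has exactly φ(7) = 6 such elements.

Answer: 6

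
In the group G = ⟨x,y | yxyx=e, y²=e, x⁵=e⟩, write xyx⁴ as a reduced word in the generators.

Multiply left to right, reducing at each step:
  x · y = xy
  (xy) · x⁴ = x²y

Answer: x²y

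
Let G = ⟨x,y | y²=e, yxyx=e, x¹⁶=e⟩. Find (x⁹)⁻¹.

The order of (x⁹) is 16 (smallest k with (x⁹)ᵏ = e), so (x⁹)⁻¹ = (x⁹)¹⁵ = x⁷.
Check: (x⁹) · (x⁷) → (x⁹) · x⁷ = e, giving e as required.

Answer: x⁷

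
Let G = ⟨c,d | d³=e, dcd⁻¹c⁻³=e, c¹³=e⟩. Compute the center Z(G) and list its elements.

An element z ∈ Z(G) iff z commutes with every generator.
For example e is central: e·c = c = c·e; e·d = d = d·e.
Whereas c ∉ Z(G) since c·d = cd ≠ c³d = d·c.
Checking each of the 39 elements this way gives Z(G) = {e}, of order 1.

Answer: {e}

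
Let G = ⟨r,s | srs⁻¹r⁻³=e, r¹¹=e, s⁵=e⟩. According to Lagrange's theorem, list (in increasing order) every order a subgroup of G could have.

|G| = 55 = 5 · 11. By Lagrange's theorem the order of any subgroup divides 55; the divisors of 55 are 1, 5, 11, 55.

Answer: 1, 5, 11, 55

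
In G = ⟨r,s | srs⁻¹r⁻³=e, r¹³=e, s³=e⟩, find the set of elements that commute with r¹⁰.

⟨r¹⁰⟩ ⊆ C_G(r¹⁰) since powers of r¹⁰ commute with r¹⁰; so |C_G(r¹⁰)| ≥ |⟨r¹⁰⟩| = 13.
By orbit–stabilizer, |C_G(r¹⁰)| = |G| / |conj. class of r¹⁰| = 39 / 3 = 13.
The 13 elements commuting with r¹⁰ are {e, r, r², r³, r⁴, r⁵, r⁶, r⁷, r⁸, r⁹, r¹⁰, r¹¹, r¹²}.

Answer: {e, r, r², r³, r⁴, r⁵, r⁶, r⁷, r⁸, r⁹, r¹⁰, r¹¹, r¹²}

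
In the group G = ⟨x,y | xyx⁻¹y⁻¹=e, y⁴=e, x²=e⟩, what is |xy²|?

Compute successive powers until reaching e:
  (xy²)¹ = xy², (xy²)² = e.
The smallest positive k with (xy²)ᵏ = e is 2.

Answer: 2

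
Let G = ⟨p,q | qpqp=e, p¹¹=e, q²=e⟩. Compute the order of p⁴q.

Compute successive powers until reaching e:
  (p⁴q)¹ = p⁴q, (p⁴q)² = e.
The smallest positive k with (p⁴q)ᵏ = e is 2.

Answer: 2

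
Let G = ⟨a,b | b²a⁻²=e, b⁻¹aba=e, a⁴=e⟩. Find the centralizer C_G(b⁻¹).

⟨b⁻¹⟩ ⊆ C_G(b⁻¹) since powers of b⁻¹ commute with b⁻¹; so |C_G(b⁻¹)| ≥ |⟨b⁻¹⟩| = 4.
By orbit–stabilizer, |C_G(b⁻¹)| = |G| / |conj. class of b⁻¹| = 8 / 2 = 4.
The 4 elements commuting with b⁻¹ are {e, a², b, b⁻¹}.

Answer: {e, a², b, b⁻¹}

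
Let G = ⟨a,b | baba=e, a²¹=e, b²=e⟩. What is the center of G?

An element z ∈ Z(G) iff z commutes with every generator.
For example e is central: e·a = a = a·e; e·b = b = b·e.
Whereas a ∉ Z(G) since a·b = ab ≠ a²⁰b = b·a.
Checking each of the 42 elements this way gives Z(G) = {e}, of order 1.

Answer: {e}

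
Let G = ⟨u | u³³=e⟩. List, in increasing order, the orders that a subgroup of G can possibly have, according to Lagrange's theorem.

|G| = 33 = 3 · 11. By Lagrange's theorem the order of any subgroup divides 33; the divisors of 33 are 1, 3, 11, 33.

Answer: 1, 3, 11, 33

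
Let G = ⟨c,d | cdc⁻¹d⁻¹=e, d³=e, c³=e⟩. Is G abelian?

Each pair of generators commutes: c·d = cd = d·c. Since the generators pairwise commute, every element of G commutes with every other, so G is abelian.

Answer: Yes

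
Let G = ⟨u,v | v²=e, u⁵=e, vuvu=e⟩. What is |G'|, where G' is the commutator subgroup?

G' = [G, G] is generated by all commutators. The generator-pair commutators are: [u, v] = u².
The subgroup they normally generate is {e, u, u², u³, u⁴}, of order 5.
Check: |G/G'| = 10/5 = 2 is the order of the abelianisation.

Answer: 5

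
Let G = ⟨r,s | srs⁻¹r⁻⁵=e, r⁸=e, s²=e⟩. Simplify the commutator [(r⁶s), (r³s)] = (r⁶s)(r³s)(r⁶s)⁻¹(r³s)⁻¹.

[(r⁶s), (r³s)] = (r⁶s)·(r³s)·(r⁶s)⁻¹·(r³s)⁻¹.
  (r⁶s) · (r³s) = r⁵
  (r⁵) · (r²s) = r⁷s
  (r⁷s) · (rs) = r⁴

Answer: r⁴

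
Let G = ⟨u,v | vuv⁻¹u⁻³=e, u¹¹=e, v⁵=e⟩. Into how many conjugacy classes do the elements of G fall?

The conjugacy classes (representative and size) are:
  [e] (size 1), [u³] (size 5), [u⁶] (size 5), [u⁷v] (size 11), [u⁹v²] (size 11), [u⁷v³] (size 11), [u⁷v⁴] (size 11).
Class equation: 1 + 5 + 5 + 11 + 11 + 11 + 11 = 55 = |G|. So G has 7 conjugacy classes.

Answer: 7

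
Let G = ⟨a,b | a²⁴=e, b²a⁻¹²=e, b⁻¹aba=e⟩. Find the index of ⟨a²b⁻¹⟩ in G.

First find ord(a²b⁻¹) by computing successive powers:
  (a²b⁻¹)¹ = a²b⁻¹, (a²b⁻¹)² = a¹², (a²b⁻¹)³ = a²b, (a²b⁻¹)⁴ = e.
So |⟨a²b⁻¹⟩| = ord(a²b⁻¹) = 4. With |G| = 48, by Lagrange [G : ⟨a²b⁻¹⟩] = 48/4 = 12.

Answer: 12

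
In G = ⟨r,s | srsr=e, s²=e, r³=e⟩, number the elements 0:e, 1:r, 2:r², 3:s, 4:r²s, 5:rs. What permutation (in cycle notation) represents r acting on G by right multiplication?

(0 1 2)(3 4 5)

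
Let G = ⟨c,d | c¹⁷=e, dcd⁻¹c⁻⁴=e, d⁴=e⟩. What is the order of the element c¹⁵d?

Compute successive powers until reaching e:
  (c¹⁵d)¹ = c¹⁵d, (c¹⁵d)² = c⁷d², (c¹⁵d)³ = c⁹d³, (c¹⁵d)⁴ = e.
The smallest positive k with (c¹⁵d)ᵏ = e is 4.

Answer: 4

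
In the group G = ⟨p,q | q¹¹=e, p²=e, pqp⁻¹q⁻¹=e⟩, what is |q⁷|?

Compute successive powers until reaching e:
  (q⁷)¹ = q⁷, (q⁷)² = q³, (q⁷)³ = q¹⁰, (q⁷)⁴ = q⁶, (q⁷)⁵ = q², (q⁷)⁶ = q⁹, (q⁷)⁷ = q⁵, (q⁷)⁸ = q, (q⁷)⁹ = q⁸, (q⁷)¹⁰ = q⁴, (q⁷)¹¹ = e.
The smallest positive k with (q⁷)ᵏ = e is 11.

Answer: 11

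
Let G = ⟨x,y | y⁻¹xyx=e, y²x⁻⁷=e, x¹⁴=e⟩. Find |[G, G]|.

G' = [G, G] is generated by all commutators. The generator-pair commutators are: [x, y] = x².
The subgroup they normally generate is {e, x², x⁴, x⁶, x⁸, x¹⁰, x¹²}, of order 7.
Check: |G/G'| = 28/7 = 4 is the order of the abelianisation.

Answer: 7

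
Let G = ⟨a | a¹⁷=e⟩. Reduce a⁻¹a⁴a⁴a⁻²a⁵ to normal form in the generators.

Multiply left to right, reducing at each step:
  (a¹⁶) · a⁴ = a³
  (a³) · a⁴ = a⁷
  (a⁷) · a⁻² = a⁵
  (a⁵) · a⁵ = a¹⁰

Answer: a¹⁰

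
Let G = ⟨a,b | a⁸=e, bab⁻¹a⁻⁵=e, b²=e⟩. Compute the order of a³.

Compute successive powers until reaching e:
  (a³)¹ = a³, (a³)² = a⁶, (a³)³ = a, (a³)⁴ = a⁴, (a³)⁵ = a⁷, (a³)⁶ = a², (a³)⁷ = a⁵, (a³)⁸ = e.
The smallest positive k with (a³)ᵏ = e is 8.

Answer: 8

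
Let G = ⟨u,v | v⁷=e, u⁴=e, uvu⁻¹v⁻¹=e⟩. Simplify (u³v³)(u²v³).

Compute (u³v³) · (u²v³) by multiplying left to right and reducing via the relations at each step:
  (u³v³) · u² = uv³
  (uv³) · v³ = uv⁶

Answer: uv⁶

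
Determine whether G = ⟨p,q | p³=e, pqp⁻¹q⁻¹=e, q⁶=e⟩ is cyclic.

|G| = 18, but the maximum element order in G is 6 < 18. No single element generates all of G, so G is not cyclic.

Answer: No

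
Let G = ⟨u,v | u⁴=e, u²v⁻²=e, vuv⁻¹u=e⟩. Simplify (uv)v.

Compute (uv) · v by multiplying left to right and reducing via the relations at each step:
  (uv) · v = u³

Answer: u³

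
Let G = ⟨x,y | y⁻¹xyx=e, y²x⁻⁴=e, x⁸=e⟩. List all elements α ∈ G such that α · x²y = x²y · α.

⟨x²y⟩ ⊆ C_G(x²y) since powers of x²y commute with x²y; so |C_G(x²y)| ≥ |⟨x²y⟩| = 4.
By orbit–stabilizer, |C_G(x²y)| = |G| / |conj. class of x²y| = 16 / 4 = 4.
The 4 elements commuting with x²y are {e, x⁴, x²y, x²y⁻¹}.

Answer: {e, x⁴, x²y, x²y⁻¹}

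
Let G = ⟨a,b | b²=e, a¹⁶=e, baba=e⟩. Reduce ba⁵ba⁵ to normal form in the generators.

Multiply left to right, reducing at each step:
  b · a⁵ = a¹¹b
  (a¹¹b) · b = a¹¹
  (a¹¹) · a⁵ = e

Answer: e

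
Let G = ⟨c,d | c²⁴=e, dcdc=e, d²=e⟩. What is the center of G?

An element z ∈ Z(G) iff z commutes with every generator.
For example c¹² is central: (c¹²)·c = c¹³ = c·(c¹²); (c¹²)·d = c¹²d = d·(c¹²).
Whereas c ∉ Z(G) since c·d = cd ≠ c²³d = d·c.
Checking each of the 48 elements this way gives Z(G) = {e, c¹²}, of order 2.

Answer: {e, c¹²}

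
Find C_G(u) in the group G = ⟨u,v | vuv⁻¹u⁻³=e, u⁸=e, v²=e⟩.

⟨u⟩ ⊆ C_G(u) since powers of u commute with u; so |C_G(u)| ≥ |⟨u⟩| = 8.
By orbit–stabilizer, |C_G(u)| = |G| / |conj. class of u| = 16 / 2 = 8.
The 8 elements commuting with u are {e, u, u², u³, u⁴, u⁵, u⁶, u⁷}.

Answer: {e, u, u², u³, u⁴, u⁵, u⁶, u⁷}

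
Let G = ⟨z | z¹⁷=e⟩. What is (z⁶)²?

Compute successive powers of (z⁶), reducing at each step:
  (z⁶)²: (z⁶) · z⁶ = z¹²

Answer: z¹²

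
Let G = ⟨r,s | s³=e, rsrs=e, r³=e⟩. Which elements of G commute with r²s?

⟨r²s⟩ ⊆ C_G(r²s) since powers of r²s commute with r²s; so |C_G(r²s)| ≥ |⟨r²s⟩| = 3.
By orbit–stabilizer, |C_G(r²s)| = |G| / |conj. class of r²s| = 12 / 4 = 3.
The 3 elements commuting with r²s are {e, r²s, s²r}.

Answer: {e, r²s, s²r}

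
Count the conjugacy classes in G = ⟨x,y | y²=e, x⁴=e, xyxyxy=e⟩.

The conjugacy classes (representative and size) are:
  [e] (size 1), [x³] (size 6), [x²yx²y] (size 3), [xyx³] (size 6), [yx³] (size 8).
Class equation: 1 + 6 + 3 + 6 + 8 = 24 = |G|. So G has 5 conjugacy classes.

Answer: 5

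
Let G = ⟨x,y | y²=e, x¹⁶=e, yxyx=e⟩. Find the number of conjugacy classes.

The conjugacy classes (representative and size) are:
  [e] (size 1), [x¹⁵] (size 2), [x²] (size 2), [x³] (size 2), [x¹²] (size 2), [x⁵] (size 2), [x⁶] (size 2), [x⁷] (size 2), [x⁸] (size 1), [x²y] (size 8), [x¹⁵y] (size 8).
Class equation: 1 + 2 + 2 + 2 + 2 + 2 + 2 + 2 + 1 + 8 + 8 = 32 = |G|. So G has 11 conjugacy classes.

Answer: 11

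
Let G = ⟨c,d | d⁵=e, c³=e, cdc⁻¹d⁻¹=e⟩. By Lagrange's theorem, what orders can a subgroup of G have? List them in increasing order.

|G| = 15 = 3 · 5. By Lagrange's theorem the order of any subgroup divides 15; the divisors of 15 are 1, 3, 5, 15.

Answer: 1, 3, 5, 15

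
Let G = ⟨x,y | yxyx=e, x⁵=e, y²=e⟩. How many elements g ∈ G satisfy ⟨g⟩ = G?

⟨g⟩ = G would require ord(g) = |G| = 10, but the maximum element order in G is 5 < 10. So G is not cyclic and no single element generates it: the count is 0.

Answer: 0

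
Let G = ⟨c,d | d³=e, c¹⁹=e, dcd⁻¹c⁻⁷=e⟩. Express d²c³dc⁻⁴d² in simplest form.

Multiply left to right, reducing at each step:
  (d²) · c³ = c¹⁴d²
  (c¹⁴d²) · d = c¹⁴
  (c¹⁴) · c⁻⁴ = c¹⁰
  (c¹⁰) · d² = c¹⁰d²

Answer: c¹⁰d²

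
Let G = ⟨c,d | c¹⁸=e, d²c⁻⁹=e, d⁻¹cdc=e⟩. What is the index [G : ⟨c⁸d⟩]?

First find ord(c⁸d) by computing successive powers:
  (c⁸d)¹ = c⁸d, (c⁸d)² = c⁹, (c⁸d)³ = c⁸d⁻¹, (c⁸d)⁴ = e.
So |⟨c⁸d⟩| = ord(c⁸d) = 4. With |G| = 36, by Lagrange [G : ⟨c⁸d⟩] = 36/4 = 9.

Answer: 9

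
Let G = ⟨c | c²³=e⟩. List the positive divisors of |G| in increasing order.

|G| = 23 = 23. By Lagrange's theorem the order of any subgroup divides 23; the divisors of 23 are 1, 23.

Answer: 1, 23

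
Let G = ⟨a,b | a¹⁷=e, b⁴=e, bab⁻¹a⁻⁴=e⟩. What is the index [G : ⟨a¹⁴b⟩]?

First find ord(a¹⁴b) by computing successive powers:
  (a¹⁴b)¹ = a¹⁴b, (a¹⁴b)² = a²b², (a¹⁴b)³ = a⁵b³, (a¹⁴b)⁴ = e.
So |⟨a¹⁴b⟩| = ord(a¹⁴b) = 4. With |G| = 68, by Lagrange [G : ⟨a¹⁴b⟩] = 68/4 = 17.

Answer: 17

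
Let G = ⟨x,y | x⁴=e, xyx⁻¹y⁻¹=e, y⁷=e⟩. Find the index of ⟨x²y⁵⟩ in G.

First find ord(x²y⁵) by computing successive powers:
  (x²y⁵)¹ = x²y⁵, (x²y⁵)² = y³, (x²y⁵)³ = x²y, (x²y⁵)⁴ = y⁶, (x²y⁵)⁵ = x²y⁴, (x²y⁵)⁶ = y², (x²y⁵)⁷ = x², (x²y⁵)⁸ = y⁵, (x²y⁵)⁹ = x²y³, (x²y⁵)¹⁰ = y, (x²y⁵)¹¹ = x²y⁶, (x²y⁵)¹² = y⁴, (x²y⁵)¹³ = x²y², (x²y⁵)¹⁴ = e.
So |⟨x²y⁵⟩| = ord(x²y⁵) = 14. With |G| = 28, by Lagrange [G : ⟨x²y⁵⟩] = 28/14 = 2.

Answer: 2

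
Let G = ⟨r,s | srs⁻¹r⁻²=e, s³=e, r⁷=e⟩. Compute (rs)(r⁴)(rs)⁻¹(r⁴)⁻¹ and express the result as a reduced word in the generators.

[(rs), (r⁴)] = (rs)·(r⁴)·(rs)⁻¹·(r⁴)⁻¹.
  (rs) · (r⁴) = r²s
  (r²s) · (r³s²) = r
  r · (r³) = r⁴

Answer: r⁴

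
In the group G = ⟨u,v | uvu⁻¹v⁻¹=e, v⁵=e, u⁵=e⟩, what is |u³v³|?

Compute successive powers until reaching e:
  (u³v³)¹ = u³v³, (u³v³)² = uv, (u³v³)³ = u⁴v⁴, (u³v³)⁴ = u²v², (u³v³)⁵ = e.
The smallest positive k with (u³v³)ᵏ = e is 5.

Answer: 5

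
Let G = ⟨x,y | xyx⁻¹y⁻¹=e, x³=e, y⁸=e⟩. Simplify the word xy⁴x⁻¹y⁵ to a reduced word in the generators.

Multiply left to right, reducing at each step:
  x · y⁴ = xy⁴
  (xy⁴) · x⁻¹ = y⁴
  (y⁴) · y⁵ = y

Answer: y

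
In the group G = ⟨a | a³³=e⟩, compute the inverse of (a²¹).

The order of (a²¹) is 11 (smallest k with (a²¹)ᵏ = e), so (a²¹)⁻¹ = (a²¹)¹⁰ = a¹².
Check: (a²¹) · (a¹²) → (a²¹) · a¹² = e, giving e as required.

Answer: a¹²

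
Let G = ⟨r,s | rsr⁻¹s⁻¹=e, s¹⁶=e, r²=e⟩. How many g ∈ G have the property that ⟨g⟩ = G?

⟨g⟩ = G would require ord(g) = |G| = 32, but the maximum element order in G is 16 < 32. So G is not cyclic and no single element generates it: the count is 0.

Answer: 0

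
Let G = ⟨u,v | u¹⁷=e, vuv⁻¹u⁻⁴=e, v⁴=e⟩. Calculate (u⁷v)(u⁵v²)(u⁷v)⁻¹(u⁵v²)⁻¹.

[(u⁷v), (u⁵v²)] = (u⁷v)·(u⁵v²)·(u⁷v)⁻¹·(u⁵v²)⁻¹.
  (u⁷v) · (u⁵v²) = u¹⁰v³
  (u¹⁰v³) · (u¹¹v³) = v²
  (v²) · (u⁵v²) = u¹²

Answer: u¹²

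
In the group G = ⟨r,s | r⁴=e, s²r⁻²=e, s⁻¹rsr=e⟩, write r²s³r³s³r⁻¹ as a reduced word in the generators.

Multiply left to right, reducing at each step:
  (r²) · s³ = s
  s · r³ = rs
  (rs) · s³ = r
  r · r⁻¹ = e

Answer: e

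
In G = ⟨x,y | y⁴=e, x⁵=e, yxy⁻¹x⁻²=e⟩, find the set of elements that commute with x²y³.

⟨x²y³⟩ ⊆ C_G(x²y³) since powers of x²y³ commute with x²y³; so |C_G(x²y³)| ≥ |⟨x²y³⟩| = 4.
By orbit–stabilizer, |C_G(x²y³)| = |G| / |conj. class of x²y³| = 20 / 5 = 4.
The 4 elements commuting with x²y³ are {e, xy, x²y³, x³y²}.

Answer: {e, xy, x²y³, x³y²}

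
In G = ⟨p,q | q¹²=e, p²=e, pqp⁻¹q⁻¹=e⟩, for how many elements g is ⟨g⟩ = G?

⟨g⟩ = G would require ord(g) = |G| = 24, but the maximum element order in G is 12 < 24. So G is not cyclic and no single element generates it: the count is 0.

Answer: 0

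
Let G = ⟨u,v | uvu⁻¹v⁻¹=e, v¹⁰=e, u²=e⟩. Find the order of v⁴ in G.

Compute successive powers until reaching e:
  (v⁴)¹ = v⁴, (v⁴)² = v⁸, (v⁴)³ = v², (v⁴)⁴ = v⁶, (v⁴)⁵ = e.
The smallest positive k with (v⁴)ᵏ = e is 5.

Answer: 5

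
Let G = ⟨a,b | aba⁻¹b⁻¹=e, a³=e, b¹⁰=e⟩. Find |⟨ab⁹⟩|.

|⟨ab⁹⟩| equals the order of ab⁹. Compute successive powers until reaching e:
  (ab⁹)¹ = ab⁹, (ab⁹)² = a²b⁸, (ab⁹)³ = b⁷, (ab⁹)⁴ = ab⁶, (ab⁹)⁵ = a²b⁵, (ab⁹)⁶ = b⁴, (ab⁹)⁷ = ab³, (ab⁹)⁸ = a²b², (ab⁹)⁹ = b, (ab⁹)¹⁰ = a, (ab⁹)¹¹ = a²b⁹, (ab⁹)¹² = b⁸, (ab⁹)¹³ = ab⁷, (ab⁹)¹⁴ = a²b⁶, (ab⁹)¹⁵ = b⁵, (ab⁹)¹⁶ = ab⁴, (ab⁹)¹⁷ = a²b³, (ab⁹)¹⁸ = b², (ab⁹)¹⁹ = ab, (ab⁹)²⁰ = a², (ab⁹)²¹ = b⁹, (ab⁹)²² = ab⁸, (ab⁹)²³ = a²b⁷, (ab⁹)²⁴ = b⁶, (ab⁹)²⁵ = ab⁵, (ab⁹)²⁶ = a²b⁴, (ab⁹)²⁷ = b³, (ab⁹)²⁸ = ab², (ab⁹)²⁹ = a²b, (ab⁹)³⁰ = e.
The smallest positive k with (ab⁹)ᵏ = e is 30, so |⟨ab⁹⟩| = 30.

Answer: 30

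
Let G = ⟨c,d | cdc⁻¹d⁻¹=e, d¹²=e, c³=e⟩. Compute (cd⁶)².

Compute successive powers of (cd⁶), reducing at each step:
  (cd⁶)²: (cd⁶) · c = c²d⁶;   (c²d⁶) · d⁶ = c²

Answer: c²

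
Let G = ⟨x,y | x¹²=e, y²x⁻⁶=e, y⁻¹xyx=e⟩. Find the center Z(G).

An element z ∈ Z(G) iff z commutes with every generator.
For example x⁶ is central: (x⁶)·x = x⁷ = x·(x⁶); (x⁶)·y = y⁻¹ = y·(x⁶).
Whereas x ∉ Z(G) since x·y = xy ≠ x⁵y⁻¹ = y·x.
Checking each of the 24 elements this way gives Z(G) = {e, x⁶}, of order 2.

Answer: {e, x⁶}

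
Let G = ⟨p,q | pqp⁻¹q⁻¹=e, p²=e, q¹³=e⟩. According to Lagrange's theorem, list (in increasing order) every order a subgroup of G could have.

|G| = 26 = 2 · 13. By Lagrange's theorem the order of any subgroup divides 26; the divisors of 26 are 1, 2, 13, 26.

Answer: 1, 2, 13, 26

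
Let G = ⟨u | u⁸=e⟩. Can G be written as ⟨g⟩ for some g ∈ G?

|G| = 8. The element u has order 8 (its powers give 8 distinct elements), so ⟨u⟩ = G and G is cyclic.

Answer: Yes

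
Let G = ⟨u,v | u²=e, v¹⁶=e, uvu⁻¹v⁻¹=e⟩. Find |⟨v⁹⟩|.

|⟨v⁹⟩| equals the order of v⁹. Compute successive powers until reaching e:
  (v⁹)¹ = v⁹, (v⁹)² = v², (v⁹)³ = v¹¹, (v⁹)⁴ = v⁴, (v⁹)⁵ = v¹³, (v⁹)⁶ = v⁶, (v⁹)⁷ = v¹⁵, (v⁹)⁸ = v⁸, (v⁹)⁹ = v, (v⁹)¹⁰ = v¹⁰, (v⁹)¹¹ = v³, (v⁹)¹² = v¹², (v⁹)¹³ = v⁵, (v⁹)¹⁴ = v¹⁴, (v⁹)¹⁵ = v⁷, (v⁹)¹⁶ = e.
The smallest positive k with (v⁹)ᵏ = e is 16, so |⟨v⁹⟩| = 16.

Answer: 16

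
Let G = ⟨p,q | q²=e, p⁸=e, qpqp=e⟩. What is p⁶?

Compute successive powers of p, reducing at each step:
  p²: p · p = p²
  p³: (p²) · p = p³
  p⁴: (p³) · p = p⁴
  p⁵: (p⁴) · p = p⁵
  p⁶: (p⁵) · p = p⁶

Answer: p⁶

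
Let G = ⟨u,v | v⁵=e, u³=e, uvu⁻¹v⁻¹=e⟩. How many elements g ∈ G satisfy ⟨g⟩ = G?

G is cyclic of order 15. An element generates G iff its order is 15, and a cyclic group of order 15 has exactly φ(15) = 8 such elements.

Answer: 8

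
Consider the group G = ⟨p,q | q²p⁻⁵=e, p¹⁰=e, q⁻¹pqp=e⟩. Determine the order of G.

Enumerate words in the generators, reducing via the relations: the distinct elements are
  {e, p, q, pq, p², p³, p⁴, p⁵, p⁶, p⁷, p⁸, p⁹, p²q, p³q, p⁴q, q⁻¹, pq⁻¹, p²q⁻¹, p³q⁻¹, p⁴q⁻¹}.
No further products give new elements, so |G| = 20.

Answer: 20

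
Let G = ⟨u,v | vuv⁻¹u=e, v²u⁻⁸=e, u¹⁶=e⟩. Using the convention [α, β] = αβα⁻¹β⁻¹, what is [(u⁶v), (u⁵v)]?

[(u⁶v), (u⁵v)] = (u⁶v)·(u⁵v)·(u⁶v)⁻¹·(u⁵v)⁻¹.
  (u⁶v) · (u⁵v) = u⁹
  (u⁹) · (u⁶v⁻¹) = u⁷v
  (u⁷v) · (u⁵v⁻¹) = u²

Answer: u²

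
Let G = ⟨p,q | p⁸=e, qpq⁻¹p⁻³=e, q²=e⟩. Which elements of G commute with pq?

⟨pq⟩ ⊆ C_G(pq) since powers of pq commute with pq; so |C_G(pq)| ≥ |⟨pq⟩| = 4.
By orbit–stabilizer, |C_G(pq)| = |G| / |conj. class of pq| = 16 / 4 = 4.
The 4 elements commuting with pq are {e, p⁴, pq, p⁵q}.

Answer: {e, p⁴, pq, p⁵q}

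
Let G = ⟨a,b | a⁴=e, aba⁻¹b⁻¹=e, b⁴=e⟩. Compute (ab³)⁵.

Compute successive powers of (ab³), reducing at each step:
  (ab³)²: (ab³) · a = a²b³;   (a²b³) · b³ = a²b²
  (ab³)³: (a²b²) · a = a³b²;   (a³b²) · b³ = a³b
  (ab³)⁴: (a³b) · a = b;   b · b³ = e
  (ab³)⁵: e · a = a;   a · b³ = ab³

Answer: ab³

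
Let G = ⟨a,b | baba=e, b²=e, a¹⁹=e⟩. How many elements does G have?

Enumerate words in the generators, reducing via the relations: the distinct elements are
  {a, b, e, ab, a², a³, a⁴, a⁵, a⁶, a⁷, a⁸, a⁹, a²b, a³b, a¹², a¹³, a¹¹, a¹⁰, a¹⁴, a¹⁵, a¹⁶, a¹⁷, a¹⁸, a⁴b, a⁵b, a⁶b, a⁷b, a⁸b, a⁹b, a¹²b, a¹³b, a¹¹b, a¹⁰b, a¹⁴b, a¹⁵b, a¹⁶b, a¹⁷b, a¹⁸b}.
No further products give new elements, so |G| = 38.

Answer: 38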